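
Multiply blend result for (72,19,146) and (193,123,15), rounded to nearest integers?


Multiply: C = A×B/255, rounded to nearest integer
R: 72×193/255 = 13896/255 ≈ 54.494 → 54
G: 19×123/255 = 2337/255 ≈ 9.165 → 9
B: 146×15/255 = 2190/255 ≈ 8.588 → 9
= RGB(54, 9, 9)


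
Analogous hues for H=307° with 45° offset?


Base hue: 307°
Left analog: (307 - 45) mod 360 = 262°
Right analog: (307 + 45) mod 360 = 352°
Analogous hues = 262° and 352°


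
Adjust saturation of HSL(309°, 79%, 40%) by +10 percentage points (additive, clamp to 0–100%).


Original S = 79%
Adjustment = +10 percentage points
New S = 79 + (10) = 89
Clamp to [0, 100] → 89
= HSL(309°, 89%, 40%)


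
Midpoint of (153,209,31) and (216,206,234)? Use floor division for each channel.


Midpoint: each channel = ⌊(C₁+C₂)/2⌋
R: ⌊(153+216)/2⌋ = 184
G: ⌊(209+206)/2⌋ = 207
B: ⌊(31+234)/2⌋ = 132
= RGB(184, 207, 132)


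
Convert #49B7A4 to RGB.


49 → 73 (R)
B7 → 183 (G)
A4 → 164 (B)
= RGB(73, 183, 164)


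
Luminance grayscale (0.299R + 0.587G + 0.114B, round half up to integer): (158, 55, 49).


Gray = 0.299×R + 0.587×G + 0.114×B
Gray = 0.299×158 + 0.587×55 + 0.114×49
Gray = 47.242 + 32.285 + 5.586
Gray = 85.113 → round half up → 85
Gray = 85


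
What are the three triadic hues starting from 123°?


Triadic: equally spaced at 120° intervals
H1 = 123°
H2 = (123 + 120) mod 360 = 243°
H3 = (123 + 240) mod 360 = 3°
Triadic = 123°, 243°, 3°


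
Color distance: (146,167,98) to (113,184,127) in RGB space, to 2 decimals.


d = √[(R₁-R₂)² + (G₁-G₂)² + (B₁-B₂)²]
d = √[(146-113)² + (167-184)² + (98-127)²]
d = √[1089 + 289 + 841]
d = √2219
d ≈ 47.11


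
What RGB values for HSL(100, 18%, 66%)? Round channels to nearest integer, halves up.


H=100°, S=0.18, L=0.66
C = (1-|2L-1|)×S = (1-|0.32|)×0.18 = 0.1224
H' = H/60 = 100/60 ≈ 1.6667; X = C×(1-|H' mod 2 - 1|) = 0.0408
m = L - C/2 = 0.66 - 0.0612 = 0.5988
Sector ⌊H'⌋ = 1 → (R',G',B') = (0.0408, 0.1224, 0.0)
RGB = ((R'+m)×255, (G'+m)×255, (B'+m)×255) = (163.098, 183.906, 152.694)
Round half up → RGB(163, 184, 153)


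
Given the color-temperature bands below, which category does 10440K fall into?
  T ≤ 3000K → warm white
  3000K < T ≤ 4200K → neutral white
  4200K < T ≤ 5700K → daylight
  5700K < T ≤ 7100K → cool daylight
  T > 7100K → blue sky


Temperature: 10440K
10440K > 7100K → blue sky
Classification: blue sky


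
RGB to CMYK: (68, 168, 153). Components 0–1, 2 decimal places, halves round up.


R'=68/255≈0.2667, G'=168/255≈0.6588, B'=153/255≈0.6000
K = 1 - max(R',G',B') = 1 - 168/255 = 87/255 = 0.34117… → 0.34
(1-R'-K)/(1-K) simplifies to (max-R)/max with max = 168:
C = (168-68)/168 = 100/168 = 0.59523… → 0.60
M = (168-168)/168 = 0/168 = 0 → 0.00
Y = (168-153)/168 = 15/168 = 0.08928… → 0.09
= CMYK(0.60, 0.00, 0.09, 0.34)


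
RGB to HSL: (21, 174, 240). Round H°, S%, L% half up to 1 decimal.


Normalize: R'=21/255≈0.0824, G'=174/255≈0.6824, B'=240/255≈0.9412
Max=240/255, Min=21/255, Δ=Max-Min=219/255
L = (Max+Min)/2 = (240+21)/510 = 261/510 = 0.51176… → L = 51.2%
L > 0.5 → S = Δ/(2-Max-Min) = 219/(510-240-21) = 219/249 = 0.87951… → S = 88.0%
(the 1/255 factors cancel in S and H, so raw channel differences can be used)
Max is B' → H = 60 × ((R-G)/Δ + 4) = 60 × ((21-174)/219 + 4)
  -153/219 + 4 = -0.6986… + 4 = 3.3013…
  H = 60 × 3.3013… = 198.082…° → H = 198.1°
= HSL(198.1°, 88.0%, 51.2%)


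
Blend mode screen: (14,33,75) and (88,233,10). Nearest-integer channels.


Screen: C = 255 - (255-A)×(255-B)/255, rounded to nearest integer
R: 255 - (255-14)×(255-88)/255 = 255 - 40247/255 ≈ 255 - 157.831 = 97.169 → 97
G: 255 - (255-33)×(255-233)/255 = 255 - 4884/255 ≈ 255 - 19.153 = 235.847 → 236
B: 255 - (255-75)×(255-10)/255 = 255 - 44100/255 ≈ 255 - 172.941 = 82.059 → 82
= RGB(97, 236, 82)


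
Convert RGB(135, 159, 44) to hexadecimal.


R = 135 → 87 (hex)
G = 159 → 9F (hex)
B = 44 → 2C (hex)
Hex = #879F2C


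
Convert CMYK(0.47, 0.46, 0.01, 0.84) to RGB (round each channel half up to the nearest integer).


R = 255 × (1-C) × (1-K) = 255 × 0.53 × 0.16 = 21.624 → 22
G = 255 × (1-M) × (1-K) = 255 × 0.54 × 0.16 = 22.032 → 22
B = 255 × (1-Y) × (1-K) = 255 × 0.99 × 0.16 = 40.392 → 40
= RGB(22, 22, 40)


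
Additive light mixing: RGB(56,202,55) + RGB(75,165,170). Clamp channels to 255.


Additive: each channel = min(255, C₁+C₂)
R: 56+75 = 131 → 131
G: 202+165 = 367 → 255
B: 55+170 = 225 → 225
= RGB(131, 255, 225)


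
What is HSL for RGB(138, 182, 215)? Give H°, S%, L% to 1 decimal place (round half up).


Normalize: R'=138/255≈0.5412, G'=182/255≈0.7137, B'=215/255≈0.8431
Max=215/255, Min=138/255, Δ=Max-Min=77/255
L = (Max+Min)/2 = (215+138)/510 = 353/510 = 0.69215… → L = 69.2%
L > 0.5 → S = Δ/(2-Max-Min) = 77/(510-215-138) = 77/157 = 0.49044… → S = 49.0%
(the 1/255 factors cancel in S and H, so raw channel differences can be used)
Max is B' → H = 60 × ((R-G)/Δ + 4) = 60 × ((138-182)/77 + 4)
  -44/77 + 4 = -0.5714… + 4 = 3.4285…
  H = 60 × 3.4285… = 205.714…° → H = 205.7°
= HSL(205.7°, 49.0%, 69.2%)


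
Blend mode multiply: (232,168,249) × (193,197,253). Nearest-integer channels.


Multiply: C = A×B/255, rounded to nearest integer
R: 232×193/255 = 44776/255 ≈ 175.592 → 176
G: 168×197/255 = 33096/255 ≈ 129.788 → 130
B: 249×253/255 = 62997/255 ≈ 247.047 → 247
= RGB(176, 130, 247)


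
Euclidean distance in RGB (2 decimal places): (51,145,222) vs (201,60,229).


d = √[(R₁-R₂)² + (G₁-G₂)² + (B₁-B₂)²]
d = √[(51-201)² + (145-60)² + (222-229)²]
d = √[22500 + 7225 + 49]
d = √29774
d ≈ 172.55


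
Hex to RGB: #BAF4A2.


BA → 186 (R)
F4 → 244 (G)
A2 → 162 (B)
= RGB(186, 244, 162)


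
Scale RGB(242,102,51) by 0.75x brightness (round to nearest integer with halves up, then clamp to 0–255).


Multiply each channel by 0.75, round half up, clamp to [0, 255]
R: 242×0.75 = 181.5 → round → 182
G: 102×0.75 = 76.5 → round → 77
B: 51×0.75 = 38.25 → round → 38
= RGB(182, 77, 38)


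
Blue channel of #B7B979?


Color: #B7B979
R = B7 = 183
G = B9 = 185
B = 79 = 121
Blue = 121


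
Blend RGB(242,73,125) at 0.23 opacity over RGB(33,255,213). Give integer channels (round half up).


C = α×F + (1-α)×B, with 1-α = 0.77
R: 0.23×242 + 0.77×33 = 55.66 + 25.41 = 81.07 → 81
G: 0.23×73 + 0.77×255 = 16.79 + 196.35 = 213.14 → 213
B: 0.23×125 + 0.77×213 = 28.75 + 164.01 = 192.76 → 193
= RGB(81, 213, 193)


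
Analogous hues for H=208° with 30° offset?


Base hue: 208°
Left analog: (208 - 30) mod 360 = 178°
Right analog: (208 + 30) mod 360 = 238°
Analogous hues = 178° and 238°


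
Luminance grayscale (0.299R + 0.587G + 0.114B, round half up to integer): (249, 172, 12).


Gray = 0.299×R + 0.587×G + 0.114×B
Gray = 0.299×249 + 0.587×172 + 0.114×12
Gray = 74.451 + 100.964 + 1.368
Gray = 176.783 → round half up → 177
Gray = 177


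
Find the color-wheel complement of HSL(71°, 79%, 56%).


Complement = opposite side of color wheel = hue + 180°
H' = (71 + 180) mod 360 = 251°
S and L unchanged.
= HSL(251°, 79%, 56%)


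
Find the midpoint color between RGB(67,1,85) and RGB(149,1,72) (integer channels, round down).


Midpoint: each channel = ⌊(C₁+C₂)/2⌋
R: ⌊(67+149)/2⌋ = 108
G: ⌊(1+1)/2⌋ = 1
B: ⌊(85+72)/2⌋ = 78
= RGB(108, 1, 78)


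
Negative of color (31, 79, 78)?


Invert: (255-R, 255-G, 255-B)
R: 255-31 = 224
G: 255-79 = 176
B: 255-78 = 177
= RGB(224, 176, 177)


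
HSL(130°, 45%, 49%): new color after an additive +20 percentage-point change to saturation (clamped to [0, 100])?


Original S = 45%
Adjustment = +20 percentage points
New S = 45 + (20) = 65
Clamp to [0, 100] → 65
= HSL(130°, 65%, 49%)


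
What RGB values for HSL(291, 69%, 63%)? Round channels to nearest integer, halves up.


H=291°, S=0.69, L=0.63
C = (1-|2L-1|)×S = (1-|0.26|)×0.69 = 0.5106
H' = H/60 = 291/60 ≈ 4.8500; X = C×(1-|H' mod 2 - 1|) = 0.43401
m = L - C/2 = 0.63 - 0.2553 = 0.3747
Sector ⌊H'⌋ = 4 → (R',G',B') = (0.43401, 0.0, 0.5106)
RGB = ((R'+m)×255, (G'+m)×255, (B'+m)×255) = (206.22105, 95.5485, 225.7515)
Round half up → RGB(206, 96, 226)


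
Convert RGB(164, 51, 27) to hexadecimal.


R = 164 → A4 (hex)
G = 51 → 33 (hex)
B = 27 → 1B (hex)
Hex = #A4331B


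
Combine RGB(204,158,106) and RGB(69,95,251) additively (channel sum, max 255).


Additive: each channel = min(255, C₁+C₂)
R: 204+69 = 273 → 255
G: 158+95 = 253 → 253
B: 106+251 = 357 → 255
= RGB(255, 253, 255)


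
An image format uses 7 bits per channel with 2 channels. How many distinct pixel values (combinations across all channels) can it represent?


Total bits = 7 bits/channel × 2 channels = 14 bits
Distinct pixel values = 2^14
= 16,384 pixel values


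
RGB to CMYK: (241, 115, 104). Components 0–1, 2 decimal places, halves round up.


R'=241/255≈0.9451, G'=115/255≈0.4510, B'=104/255≈0.4078
K = 1 - max(R',G',B') = 1 - 241/255 = 14/255 = 0.05490… → 0.05
(1-R'-K)/(1-K) simplifies to (max-R)/max with max = 241:
C = (241-241)/241 = 0/241 = 0 → 0.00
M = (241-115)/241 = 126/241 = 0.52282… → 0.52
Y = (241-104)/241 = 137/241 = 0.56846… → 0.57
= CMYK(0.00, 0.52, 0.57, 0.05)


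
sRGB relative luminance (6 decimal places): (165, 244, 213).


Linearize each channel (sRGB transfer function): c = v/255; c_lin = c/12.92 if c ≤ 0.04045, else ((c+0.055)/1.055)^2.4
  R: 165/255 ≈ 0.647059 > 0.04045 → ((0.647059+0.055)/1.055)^2.4 ≈ 0.376262
  G: 244/255 ≈ 0.956863 > 0.04045 → ((0.956863+0.055)/1.055)^2.4 ≈ 0.904661
  B: 213/255 ≈ 0.835294 > 0.04045 → ((0.835294+0.055)/1.055)^2.4 ≈ 0.665387
R_lin = 0.376262, G_lin = 0.904661, B_lin = 0.665387
L = 0.2126×R + 0.7152×G + 0.0722×B
L = 0.2126×0.376262 + 0.7152×0.904661 + 0.0722×0.665387
L ≈ 0.775048


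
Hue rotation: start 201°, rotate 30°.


New hue = (H + rotation) mod 360
New hue = (201 + 30) mod 360
= 231 mod 360
= 231°


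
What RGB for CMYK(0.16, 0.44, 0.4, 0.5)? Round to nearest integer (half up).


R = 255 × (1-C) × (1-K) = 255 × 0.84 × 0.50 = 107.1 → 107
G = 255 × (1-M) × (1-K) = 255 × 0.56 × 0.50 = 71.4 → 71
B = 255 × (1-Y) × (1-K) = 255 × 0.60 × 0.50 = 76.5 → 77
= RGB(107, 71, 77)


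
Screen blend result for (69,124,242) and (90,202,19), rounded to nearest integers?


Screen: C = 255 - (255-A)×(255-B)/255, rounded to nearest integer
R: 255 - (255-69)×(255-90)/255 = 255 - 30690/255 ≈ 255 - 120.353 = 134.647 → 135
G: 255 - (255-124)×(255-202)/255 = 255 - 6943/255 ≈ 255 - 27.227 = 227.773 → 228
B: 255 - (255-242)×(255-19)/255 = 255 - 3068/255 ≈ 255 - 12.031 = 242.969 → 243
= RGB(135, 228, 243)


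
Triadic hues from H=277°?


Triadic: equally spaced at 120° intervals
H1 = 277°
H2 = (277 + 120) mod 360 = 37°
H3 = (277 + 240) mod 360 = 157°
Triadic = 277°, 37°, 157°


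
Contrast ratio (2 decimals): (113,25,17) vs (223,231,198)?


Linearize each sRGB channel c=v/255: c/12.92 if c ≤ 0.04045 else ((c+0.055)/1.055)^2.4
L = 0.2126×R_lin + 0.7152×G_lin + 0.0722×B_lin
Color 1 (113,25,17):
  R=113: 113/255≈0.4431 > 0.04045 → ((0.4431+0.055)/1.055)^2.4 ≈ 0.16513
  G=25: 25/255≈0.0980 > 0.04045 → ((0.0980+0.055)/1.055)^2.4 ≈ 0.00972
  B=17: 17/255≈0.0667 > 0.04045 → ((0.0667+0.055)/1.055)^2.4 ≈ 0.00561
  L1 = 0.2126×0.16513 + 0.7152×0.00972 + 0.0722×0.00561 ≈ 0.04246
Color 2 (223,231,198):
  R=223: 223/255≈0.8745 > 0.04045 → ((0.8745+0.055)/1.055)^2.4 ≈ 0.73791
  G=231: 231/255≈0.9059 > 0.04045 → ((0.9059+0.055)/1.055)^2.4 ≈ 0.79910
  B=198: 198/255≈0.7765 > 0.04045 → ((0.7765+0.055)/1.055)^2.4 ≈ 0.56471
  L2 = 0.2126×0.73791 + 0.7152×0.79910 + 0.0722×0.56471 ≈ 0.76917
Lighter = 0.76917, Darker = 0.04246
Ratio = (L_lighter + 0.05) / (L_darker + 0.05)
Ratio = (0.76917 + 0.05) / (0.04246 + 0.05) = 0.81917 / 0.09246 ≈ 8.8593
Ratio ≈ 8.86:1


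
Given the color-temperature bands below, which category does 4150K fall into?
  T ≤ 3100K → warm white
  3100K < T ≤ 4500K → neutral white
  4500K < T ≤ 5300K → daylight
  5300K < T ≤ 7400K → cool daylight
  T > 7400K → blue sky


Temperature: 4150K
3100K < 4150K ≤ 4500K → neutral white
Classification: neutral white


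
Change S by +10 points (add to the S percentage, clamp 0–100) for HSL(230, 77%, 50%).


Original S = 77%
Adjustment = +10 percentage points
New S = 77 + (10) = 87
Clamp to [0, 100] → 87
= HSL(230°, 87%, 50%)


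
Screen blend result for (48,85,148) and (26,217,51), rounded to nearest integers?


Screen: C = 255 - (255-A)×(255-B)/255, rounded to nearest integer
R: 255 - (255-48)×(255-26)/255 = 255 - 47403/255 ≈ 255 - 185.894 = 69.106 → 69
G: 255 - (255-85)×(255-217)/255 = 255 - 6460/255 ≈ 255 - 25.333 = 229.667 → 230
B: 255 - (255-148)×(255-51)/255 = 255 - 21828/255 ≈ 255 - 85.600 = 169.400 → 169
= RGB(69, 230, 169)


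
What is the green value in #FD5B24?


Color: #FD5B24
R = FD = 253
G = 5B = 91
B = 24 = 36
Green = 91


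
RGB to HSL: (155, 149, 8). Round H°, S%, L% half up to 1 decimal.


Normalize: R'=155/255≈0.6078, G'=149/255≈0.5843, B'=8/255≈0.0314
Max=155/255, Min=8/255, Δ=Max-Min=147/255
L = (Max+Min)/2 = (155+8)/510 = 163/510 = 0.31960… → L = 32.0%
L ≤ 0.5 → S = Δ/(Max+Min) = 147/(155+8) = 147/163 = 0.90184… → S = 90.2%
(the 1/255 factors cancel in S and H, so raw channel differences can be used)
Max is R' → H = 60 × (((G-B)/Δ) mod 6) = 60 × (((149-8)/147) mod 6)
  141/147 = 0.9591…
  H = 60 × 0.9591… = 57.551…° → H = 57.6°
= HSL(57.6°, 90.2%, 32.0%)


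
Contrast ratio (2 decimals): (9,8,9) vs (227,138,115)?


Linearize each sRGB channel c=v/255: c/12.92 if c ≤ 0.04045 else ((c+0.055)/1.055)^2.4
L = 0.2126×R_lin + 0.7152×G_lin + 0.0722×B_lin
Color 1 (9,8,9):
  R=9: 9/255≈0.0353 ≤ 0.04045 → 0.0353/12.92 ≈ 0.00273
  G=8: 8/255≈0.0314 ≤ 0.04045 → 0.0314/12.92 ≈ 0.00243
  B=9: 9/255≈0.0353 ≤ 0.04045 → 0.0353/12.92 ≈ 0.00273
  L1 = 0.2126×0.00273 + 0.7152×0.00243 + 0.0722×0.00273 ≈ 0.00251
Color 2 (227,138,115):
  R=227: 227/255≈0.8902 > 0.04045 → ((0.8902+0.055)/1.055)^2.4 ≈ 0.76815
  G=138: 138/255≈0.5412 > 0.04045 → ((0.5412+0.055)/1.055)^2.4 ≈ 0.25415
  B=115: 115/255≈0.4510 > 0.04045 → ((0.4510+0.055)/1.055)^2.4 ≈ 0.17144
  L2 = 0.2126×0.76815 + 0.7152×0.25415 + 0.0722×0.17144 ≈ 0.35746
Lighter = 0.35746, Darker = 0.00251
Ratio = (L_lighter + 0.05) / (L_darker + 0.05)
Ratio = (0.35746 + 0.05) / (0.00251 + 0.05) = 0.40746 / 0.05251 ≈ 7.7589
Ratio ≈ 7.76:1


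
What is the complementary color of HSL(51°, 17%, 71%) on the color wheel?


Complement = opposite side of color wheel = hue + 180°
H' = (51 + 180) mod 360 = 231°
S and L unchanged.
= HSL(231°, 17%, 71%)


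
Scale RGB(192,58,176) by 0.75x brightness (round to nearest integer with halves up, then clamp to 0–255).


Multiply each channel by 0.75, round half up, clamp to [0, 255]
R: 192×0.75 = 144
G: 58×0.75 = 43.5 → round → 44
B: 176×0.75 = 132
= RGB(144, 44, 132)


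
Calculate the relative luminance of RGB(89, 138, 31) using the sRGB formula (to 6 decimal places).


Linearize each channel (sRGB transfer function): c = v/255; c_lin = c/12.92 if c ≤ 0.04045, else ((c+0.055)/1.055)^2.4
  R: 89/255 ≈ 0.349020 > 0.04045 → ((0.349020+0.055)/1.055)^2.4 ≈ 0.099899
  G: 138/255 ≈ 0.541176 > 0.04045 → ((0.541176+0.055)/1.055)^2.4 ≈ 0.254152
  B: 31/255 ≈ 0.121569 > 0.04045 → ((0.121569+0.055)/1.055)^2.4 ≈ 0.013702
R_lin = 0.099899, G_lin = 0.254152, B_lin = 0.013702
L = 0.2126×R + 0.7152×G + 0.0722×B
L = 0.2126×0.099899 + 0.7152×0.254152 + 0.0722×0.013702
L ≈ 0.203997


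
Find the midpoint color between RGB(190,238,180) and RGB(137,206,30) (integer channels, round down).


Midpoint: each channel = ⌊(C₁+C₂)/2⌋
R: ⌊(190+137)/2⌋ = 163
G: ⌊(238+206)/2⌋ = 222
B: ⌊(180+30)/2⌋ = 105
= RGB(163, 222, 105)


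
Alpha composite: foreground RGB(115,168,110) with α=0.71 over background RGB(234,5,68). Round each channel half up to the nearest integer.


C = α×F + (1-α)×B, with 1-α = 0.29
R: 0.71×115 + 0.29×234 = 81.65 + 67.86 = 149.51 → 150
G: 0.71×168 + 0.29×5 = 119.28 + 1.45 = 120.73 → 121
B: 0.71×110 + 0.29×68 = 78.10 + 19.72 = 97.82 → 98
= RGB(150, 121, 98)


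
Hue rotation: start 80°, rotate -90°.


New hue = (H + rotation) mod 360
New hue = (80 -90) mod 360
= -10 mod 360
= 350°


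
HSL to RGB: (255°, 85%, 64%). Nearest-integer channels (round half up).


H=255°, S=0.85, L=0.64
C = (1-|2L-1|)×S = (1-|0.28|)×0.85 = 0.612
H' = H/60 = 255/60 ≈ 4.2500; X = C×(1-|H' mod 2 - 1|) = 0.153
m = L - C/2 = 0.64 - 0.306 = 0.334
Sector ⌊H'⌋ = 4 → (R',G',B') = (0.153, 0.0, 0.612)
RGB = ((R'+m)×255, (G'+m)×255, (B'+m)×255) = (124.185, 85.17, 241.23)
Round half up → RGB(124, 85, 241)


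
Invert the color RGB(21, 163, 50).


Invert: (255-R, 255-G, 255-B)
R: 255-21 = 234
G: 255-163 = 92
B: 255-50 = 205
= RGB(234, 92, 205)


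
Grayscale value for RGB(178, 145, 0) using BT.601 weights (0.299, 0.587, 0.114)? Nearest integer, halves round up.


Gray = 0.299×R + 0.587×G + 0.114×B
Gray = 0.299×178 + 0.587×145 + 0.114×0
Gray = 53.222 + 85.115 + 0.000
Gray = 138.337 → round half up → 138
Gray = 138


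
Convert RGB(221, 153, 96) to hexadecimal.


R = 221 → DD (hex)
G = 153 → 99 (hex)
B = 96 → 60 (hex)
Hex = #DD9960


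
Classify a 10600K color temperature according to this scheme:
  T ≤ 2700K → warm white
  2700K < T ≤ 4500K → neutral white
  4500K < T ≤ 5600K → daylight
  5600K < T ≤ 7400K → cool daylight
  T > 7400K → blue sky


Temperature: 10600K
10600K > 7400K → blue sky
Classification: blue sky


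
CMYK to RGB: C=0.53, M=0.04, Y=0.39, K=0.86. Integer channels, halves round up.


R = 255 × (1-C) × (1-K) = 255 × 0.47 × 0.14 = 16.779 → 17
G = 255 × (1-M) × (1-K) = 255 × 0.96 × 0.14 = 34.272 → 34
B = 255 × (1-Y) × (1-K) = 255 × 0.61 × 0.14 = 21.777 → 22
= RGB(17, 34, 22)


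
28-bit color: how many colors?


Colors = 2^bits = 2^28
= 268,435,456 colors


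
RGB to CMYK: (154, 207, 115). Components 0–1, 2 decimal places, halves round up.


R'=154/255≈0.6039, G'=207/255≈0.8118, B'=115/255≈0.4510
K = 1 - max(R',G',B') = 1 - 207/255 = 48/255 = 0.18823… → 0.19
(1-R'-K)/(1-K) simplifies to (max-R)/max with max = 207:
C = (207-154)/207 = 53/207 = 0.25603… → 0.26
M = (207-207)/207 = 0/207 = 0 → 0.00
Y = (207-115)/207 = 92/207 = 0.44444… → 0.44
= CMYK(0.26, 0.00, 0.44, 0.19)


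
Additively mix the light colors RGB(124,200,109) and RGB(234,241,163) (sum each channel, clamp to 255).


Additive: each channel = min(255, C₁+C₂)
R: 124+234 = 358 → 255
G: 200+241 = 441 → 255
B: 109+163 = 272 → 255
= RGB(255, 255, 255)


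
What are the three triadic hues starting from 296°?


Triadic: equally spaced at 120° intervals
H1 = 296°
H2 = (296 + 120) mod 360 = 56°
H3 = (296 + 240) mod 360 = 176°
Triadic = 296°, 56°, 176°


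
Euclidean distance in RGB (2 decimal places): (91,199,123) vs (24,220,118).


d = √[(R₁-R₂)² + (G₁-G₂)² + (B₁-B₂)²]
d = √[(91-24)² + (199-220)² + (123-118)²]
d = √[4489 + 441 + 25]
d = √4955
d ≈ 70.39


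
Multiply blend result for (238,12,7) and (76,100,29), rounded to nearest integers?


Multiply: C = A×B/255, rounded to nearest integer
R: 238×76/255 = 18088/255 ≈ 70.933 → 71
G: 12×100/255 = 1200/255 ≈ 4.706 → 5
B: 7×29/255 = 203/255 ≈ 0.796 → 1
= RGB(71, 5, 1)


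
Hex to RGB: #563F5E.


56 → 86 (R)
3F → 63 (G)
5E → 94 (B)
= RGB(86, 63, 94)


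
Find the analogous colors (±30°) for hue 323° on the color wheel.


Base hue: 323°
Left analog: (323 - 30) mod 360 = 293°
Right analog: (323 + 30) mod 360 = 353°
Analogous hues = 293° and 353°


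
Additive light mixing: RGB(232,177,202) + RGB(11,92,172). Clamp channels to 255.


Additive: each channel = min(255, C₁+C₂)
R: 232+11 = 243 → 243
G: 177+92 = 269 → 255
B: 202+172 = 374 → 255
= RGB(243, 255, 255)


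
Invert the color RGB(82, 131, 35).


Invert: (255-R, 255-G, 255-B)
R: 255-82 = 173
G: 255-131 = 124
B: 255-35 = 220
= RGB(173, 124, 220)


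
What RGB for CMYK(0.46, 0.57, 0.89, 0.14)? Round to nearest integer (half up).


R = 255 × (1-C) × (1-K) = 255 × 0.54 × 0.86 = 118.422 → 118
G = 255 × (1-M) × (1-K) = 255 × 0.43 × 0.86 = 94.299 → 94
B = 255 × (1-Y) × (1-K) = 255 × 0.11 × 0.86 = 24.123 → 24
= RGB(118, 94, 24)


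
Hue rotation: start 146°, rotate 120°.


New hue = (H + rotation) mod 360
New hue = (146 + 120) mod 360
= 266 mod 360
= 266°


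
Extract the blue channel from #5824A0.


Color: #5824A0
R = 58 = 88
G = 24 = 36
B = A0 = 160
Blue = 160


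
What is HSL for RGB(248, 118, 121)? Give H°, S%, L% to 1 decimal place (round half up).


Normalize: R'=248/255≈0.9725, G'=118/255≈0.4627, B'=121/255≈0.4745
Max=248/255, Min=118/255, Δ=Max-Min=130/255
L = (Max+Min)/2 = (248+118)/510 = 366/510 = 0.71764… → L = 71.8%
L > 0.5 → S = Δ/(2-Max-Min) = 130/(510-248-118) = 130/144 = 0.90277… → S = 90.3%
(the 1/255 factors cancel in S and H, so raw channel differences can be used)
Max is R' → H = 60 × (((G-B)/Δ) mod 6) = 60 × (((118-121)/130) mod 6)
  (-3)/130 = -0.0230…; negative, so add 6 → 5.9769…
  H = 60 × 5.9769… = 358.615…° → H = 358.6°
= HSL(358.6°, 90.3%, 71.8%)


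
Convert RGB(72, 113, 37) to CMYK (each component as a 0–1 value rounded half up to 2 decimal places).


R'=72/255≈0.2824, G'=113/255≈0.4431, B'=37/255≈0.1451
K = 1 - max(R',G',B') = 1 - 113/255 = 142/255 = 0.55686… → 0.56
(1-R'-K)/(1-K) simplifies to (max-R)/max with max = 113:
C = (113-72)/113 = 41/113 = 0.36283… → 0.36
M = (113-113)/113 = 0/113 = 0 → 0.00
Y = (113-37)/113 = 76/113 = 0.67256… → 0.67
= CMYK(0.36, 0.00, 0.67, 0.56)


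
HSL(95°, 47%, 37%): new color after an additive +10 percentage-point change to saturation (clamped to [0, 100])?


Original S = 47%
Adjustment = +10 percentage points
New S = 47 + (10) = 57
Clamp to [0, 100] → 57
= HSL(95°, 57%, 37%)


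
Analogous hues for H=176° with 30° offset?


Base hue: 176°
Left analog: (176 - 30) mod 360 = 146°
Right analog: (176 + 30) mod 360 = 206°
Analogous hues = 146° and 206°


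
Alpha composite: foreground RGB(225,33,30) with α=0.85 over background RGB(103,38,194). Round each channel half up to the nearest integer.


C = α×F + (1-α)×B, with 1-α = 0.15
R: 0.85×225 + 0.15×103 = 191.25 + 15.45 = 206.70 → 207
G: 0.85×33 + 0.15×38 = 28.05 + 5.70 = 33.75 → 34
B: 0.85×30 + 0.15×194 = 25.50 + 29.10 = 54.60 → 55
= RGB(207, 34, 55)


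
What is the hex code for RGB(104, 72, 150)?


R = 104 → 68 (hex)
G = 72 → 48 (hex)
B = 150 → 96 (hex)
Hex = #684896


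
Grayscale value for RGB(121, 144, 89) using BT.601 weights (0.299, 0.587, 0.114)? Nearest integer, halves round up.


Gray = 0.299×R + 0.587×G + 0.114×B
Gray = 0.299×121 + 0.587×144 + 0.114×89
Gray = 36.179 + 84.528 + 10.146
Gray = 130.853 → round half up → 131
Gray = 131


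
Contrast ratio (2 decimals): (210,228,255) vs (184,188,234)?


Linearize each sRGB channel c=v/255: c/12.92 if c ≤ 0.04045 else ((c+0.055)/1.055)^2.4
L = 0.2126×R_lin + 0.7152×G_lin + 0.0722×B_lin
Color 1 (210,228,255):
  R=210: 210/255≈0.8235 > 0.04045 → ((0.8235+0.055)/1.055)^2.4 ≈ 0.64448
  G=228: 228/255≈0.8941 > 0.04045 → ((0.8941+0.055)/1.055)^2.4 ≈ 0.77582
  B=255: 255/255≈1.0000 > 0.04045 → ((1.0000+0.055)/1.055)^2.4 ≈ 1.00000
  L1 = 0.2126×0.64448 + 0.7152×0.77582 + 0.0722×1.00000 ≈ 0.76408
Color 2 (184,188,234):
  R=184: 184/255≈0.7216 > 0.04045 → ((0.7216+0.055)/1.055)^2.4 ≈ 0.47932
  G=188: 188/255≈0.7373 > 0.04045 → ((0.7373+0.055)/1.055)^2.4 ≈ 0.50289
  B=234: 234/255≈0.9176 > 0.04045 → ((0.9176+0.055)/1.055)^2.4 ≈ 0.82279
  L2 = 0.2126×0.47932 + 0.7152×0.50289 + 0.0722×0.82279 ≈ 0.52097
Lighter = 0.76408, Darker = 0.52097
Ratio = (L_lighter + 0.05) / (L_darker + 0.05)
Ratio = (0.76408 + 0.05) / (0.52097 + 0.05) = 0.81408 / 0.57097 ≈ 1.4258
Ratio ≈ 1.43:1


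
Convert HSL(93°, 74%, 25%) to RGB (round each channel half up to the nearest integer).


H=93°, S=0.74, L=0.25
C = (1-|2L-1|)×S = (1-|-0.50|)×0.74 = 0.37
H' = H/60 = 93/60 ≈ 1.5500; X = C×(1-|H' mod 2 - 1|) = 0.1665
m = L - C/2 = 0.25 - 0.185 = 0.065
Sector ⌊H'⌋ = 1 → (R',G',B') = (0.1665, 0.37, 0.0)
RGB = ((R'+m)×255, (G'+m)×255, (B'+m)×255) = (59.0325, 110.925, 16.575)
Round half up → RGB(59, 111, 17)


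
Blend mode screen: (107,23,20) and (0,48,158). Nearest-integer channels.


Screen: C = 255 - (255-A)×(255-B)/255, rounded to nearest integer
R: 255 - (255-107)×(255-0)/255 = 255 - 37740/255 ≈ 255 - 148.000 = 107.000 → 107
G: 255 - (255-23)×(255-48)/255 = 255 - 48024/255 ≈ 255 - 188.329 = 66.671 → 67
B: 255 - (255-20)×(255-158)/255 = 255 - 22795/255 ≈ 255 - 89.392 = 165.608 → 166
= RGB(107, 67, 166)


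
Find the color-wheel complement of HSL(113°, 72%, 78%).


Complement = opposite side of color wheel = hue + 180°
H' = (113 + 180) mod 360 = 293°
S and L unchanged.
= HSL(293°, 72%, 78%)


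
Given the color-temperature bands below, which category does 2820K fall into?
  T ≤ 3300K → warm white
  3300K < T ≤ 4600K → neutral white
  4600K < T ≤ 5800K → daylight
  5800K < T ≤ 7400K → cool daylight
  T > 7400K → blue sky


Temperature: 2820K
2820K ≤ 3300K → warm white
Classification: warm white


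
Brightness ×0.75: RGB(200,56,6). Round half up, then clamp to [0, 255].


Multiply each channel by 0.75, round half up, clamp to [0, 255]
R: 200×0.75 = 150
G: 56×0.75 = 42
B: 6×0.75 = 4.5 → round → 5
= RGB(150, 42, 5)


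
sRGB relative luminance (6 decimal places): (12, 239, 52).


Linearize each channel (sRGB transfer function): c = v/255; c_lin = c/12.92 if c ≤ 0.04045, else ((c+0.055)/1.055)^2.4
  R: 12/255 ≈ 0.047059 > 0.04045 → ((0.047059+0.055)/1.055)^2.4 ≈ 0.003677
  G: 239/255 ≈ 0.937255 > 0.04045 → ((0.937255+0.055)/1.055)^2.4 ≈ 0.863157
  B: 52/255 ≈ 0.203922 > 0.04045 → ((0.203922+0.055)/1.055)^2.4 ≈ 0.034340
R_lin = 0.003677, G_lin = 0.863157, B_lin = 0.034340
L = 0.2126×R + 0.7152×G + 0.0722×B
L = 0.2126×0.003677 + 0.7152×0.863157 + 0.0722×0.034340
L ≈ 0.620591


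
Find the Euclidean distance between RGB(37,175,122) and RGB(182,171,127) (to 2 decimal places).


d = √[(R₁-R₂)² + (G₁-G₂)² + (B₁-B₂)²]
d = √[(37-182)² + (175-171)² + (122-127)²]
d = √[21025 + 16 + 25]
d = √21066
d ≈ 145.14


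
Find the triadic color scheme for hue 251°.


Triadic: equally spaced at 120° intervals
H1 = 251°
H2 = (251 + 120) mod 360 = 11°
H3 = (251 + 240) mod 360 = 131°
Triadic = 251°, 11°, 131°


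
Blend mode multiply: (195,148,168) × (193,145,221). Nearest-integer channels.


Multiply: C = A×B/255, rounded to nearest integer
R: 195×193/255 = 37635/255 ≈ 147.588 → 148
G: 148×145/255 = 21460/255 ≈ 84.157 → 84
B: 168×221/255 = 37128/255 ≈ 145.600 → 146
= RGB(148, 84, 146)


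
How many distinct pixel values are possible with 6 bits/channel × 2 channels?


Total bits = 6 bits/channel × 2 channels = 12 bits
Distinct pixel values = 2^12
= 4,096 pixel values


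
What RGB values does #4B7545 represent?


4B → 75 (R)
75 → 117 (G)
45 → 69 (B)
= RGB(75, 117, 69)


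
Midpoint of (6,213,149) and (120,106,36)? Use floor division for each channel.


Midpoint: each channel = ⌊(C₁+C₂)/2⌋
R: ⌊(6+120)/2⌋ = 63
G: ⌊(213+106)/2⌋ = 159
B: ⌊(149+36)/2⌋ = 92
= RGB(63, 159, 92)


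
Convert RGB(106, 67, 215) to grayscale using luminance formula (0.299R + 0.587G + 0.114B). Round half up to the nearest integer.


Gray = 0.299×R + 0.587×G + 0.114×B
Gray = 0.299×106 + 0.587×67 + 0.114×215
Gray = 31.694 + 39.329 + 24.510
Gray = 95.533 → round half up → 96
Gray = 96


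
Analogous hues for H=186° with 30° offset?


Base hue: 186°
Left analog: (186 - 30) mod 360 = 156°
Right analog: (186 + 30) mod 360 = 216°
Analogous hues = 156° and 216°


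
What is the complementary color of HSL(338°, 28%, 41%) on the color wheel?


Complement = opposite side of color wheel = hue + 180°
H' = (338 + 180) mod 360 = 158°
S and L unchanged.
= HSL(158°, 28%, 41%)


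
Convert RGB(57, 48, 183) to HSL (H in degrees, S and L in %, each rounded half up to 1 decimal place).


Normalize: R'=57/255≈0.2235, G'=48/255≈0.1882, B'=183/255≈0.7176
Max=183/255, Min=48/255, Δ=Max-Min=135/255
L = (Max+Min)/2 = (183+48)/510 = 231/510 = 0.45294… → L = 45.3%
L ≤ 0.5 → S = Δ/(Max+Min) = 135/(183+48) = 135/231 = 0.58441… → S = 58.4%
(the 1/255 factors cancel in S and H, so raw channel differences can be used)
Max is B' → H = 60 × ((R-G)/Δ + 4) = 60 × ((57-48)/135 + 4)
  9/135 + 4 = 0.0666… + 4 = 4.0666…
  H = 60 × 4.0666… = 244° → H = 244.0°
= HSL(244.0°, 58.4%, 45.3%)


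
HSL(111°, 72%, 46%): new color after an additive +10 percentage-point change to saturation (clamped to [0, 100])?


Original S = 72%
Adjustment = +10 percentage points
New S = 72 + (10) = 82
Clamp to [0, 100] → 82
= HSL(111°, 82%, 46%)


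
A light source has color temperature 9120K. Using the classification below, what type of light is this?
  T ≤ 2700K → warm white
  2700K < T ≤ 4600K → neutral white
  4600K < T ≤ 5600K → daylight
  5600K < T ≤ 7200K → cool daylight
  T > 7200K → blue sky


Temperature: 9120K
9120K > 7200K → blue sky
Classification: blue sky


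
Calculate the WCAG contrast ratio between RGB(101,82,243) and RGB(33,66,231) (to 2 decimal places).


Linearize each sRGB channel c=v/255: c/12.92 if c ≤ 0.04045 else ((c+0.055)/1.055)^2.4
L = 0.2126×R_lin + 0.7152×G_lin + 0.0722×B_lin
Color 1 (101,82,243):
  R=101: 101/255≈0.3961 > 0.04045 → ((0.3961+0.055)/1.055)^2.4 ≈ 0.13014
  G=82: 82/255≈0.3216 > 0.04045 → ((0.3216+0.055)/1.055)^2.4 ≈ 0.08438
  B=243: 243/255≈0.9529 > 0.04045 → ((0.9529+0.055)/1.055)^2.4 ≈ 0.89627
  L1 = 0.2126×0.13014 + 0.7152×0.08438 + 0.0722×0.89627 ≈ 0.15272
Color 2 (33,66,231):
  R=33: 33/255≈0.1294 > 0.04045 → ((0.1294+0.055)/1.055)^2.4 ≈ 0.01521
  G=66: 66/255≈0.2588 > 0.04045 → ((0.2588+0.055)/1.055)^2.4 ≈ 0.05448
  B=231: 231/255≈0.9059 > 0.04045 → ((0.9059+0.055)/1.055)^2.4 ≈ 0.79910
  L2 = 0.2126×0.01521 + 0.7152×0.05448 + 0.0722×0.79910 ≈ 0.09989
Lighter = 0.15272, Darker = 0.09989
Ratio = (L_lighter + 0.05) / (L_darker + 0.05)
Ratio = (0.15272 + 0.05) / (0.09989 + 0.05) = 0.20272 / 0.14989 ≈ 1.3525
Ratio ≈ 1.35:1


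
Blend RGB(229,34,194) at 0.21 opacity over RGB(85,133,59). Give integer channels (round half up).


C = α×F + (1-α)×B, with 1-α = 0.79
R: 0.21×229 + 0.79×85 = 48.09 + 67.15 = 115.24 → 115
G: 0.21×34 + 0.79×133 = 7.14 + 105.07 = 112.21 → 112
B: 0.21×194 + 0.79×59 = 40.74 + 46.61 = 87.35 → 87
= RGB(115, 112, 87)


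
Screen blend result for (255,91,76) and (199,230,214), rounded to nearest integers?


Screen: C = 255 - (255-A)×(255-B)/255, rounded to nearest integer
R: 255 - (255-255)×(255-199)/255 = 255 - 0/255 ≈ 255 - 0.000 = 255.000 → 255
G: 255 - (255-91)×(255-230)/255 = 255 - 4100/255 ≈ 255 - 16.078 = 238.922 → 239
B: 255 - (255-76)×(255-214)/255 = 255 - 7339/255 ≈ 255 - 28.780 = 226.220 → 226
= RGB(255, 239, 226)


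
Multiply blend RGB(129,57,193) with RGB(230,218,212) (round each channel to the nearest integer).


Multiply: C = A×B/255, rounded to nearest integer
R: 129×230/255 = 29670/255 ≈ 116.353 → 116
G: 57×218/255 = 12426/255 ≈ 48.729 → 49
B: 193×212/255 = 40916/255 ≈ 160.455 → 160
= RGB(116, 49, 160)


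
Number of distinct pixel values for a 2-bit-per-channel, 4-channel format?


Total bits = 2 bits/channel × 4 channels = 8 bits
Distinct pixel values = 2^8
= 256 pixel values


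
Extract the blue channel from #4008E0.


Color: #4008E0
R = 40 = 64
G = 08 = 8
B = E0 = 224
Blue = 224


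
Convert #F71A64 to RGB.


F7 → 247 (R)
1A → 26 (G)
64 → 100 (B)
= RGB(247, 26, 100)


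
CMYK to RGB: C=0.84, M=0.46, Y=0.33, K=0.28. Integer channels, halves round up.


R = 255 × (1-C) × (1-K) = 255 × 0.16 × 0.72 = 29.376 → 29
G = 255 × (1-M) × (1-K) = 255 × 0.54 × 0.72 = 99.144 → 99
B = 255 × (1-Y) × (1-K) = 255 × 0.67 × 0.72 = 123.012 → 123
= RGB(29, 99, 123)


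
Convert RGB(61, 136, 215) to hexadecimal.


R = 61 → 3D (hex)
G = 136 → 88 (hex)
B = 215 → D7 (hex)
Hex = #3D88D7


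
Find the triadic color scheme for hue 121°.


Triadic: equally spaced at 120° intervals
H1 = 121°
H2 = (121 + 120) mod 360 = 241°
H3 = (121 + 240) mod 360 = 1°
Triadic = 121°, 241°, 1°


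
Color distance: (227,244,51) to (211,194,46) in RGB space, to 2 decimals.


d = √[(R₁-R₂)² + (G₁-G₂)² + (B₁-B₂)²]
d = √[(227-211)² + (244-194)² + (51-46)²]
d = √[256 + 2500 + 25]
d = √2781
d ≈ 52.74


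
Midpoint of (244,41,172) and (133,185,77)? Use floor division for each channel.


Midpoint: each channel = ⌊(C₁+C₂)/2⌋
R: ⌊(244+133)/2⌋ = 188
G: ⌊(41+185)/2⌋ = 113
B: ⌊(172+77)/2⌋ = 124
= RGB(188, 113, 124)


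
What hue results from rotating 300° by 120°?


New hue = (H + rotation) mod 360
New hue = (300 + 120) mod 360
= 420 mod 360
= 60°


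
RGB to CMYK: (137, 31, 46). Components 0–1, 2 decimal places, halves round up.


R'=137/255≈0.5373, G'=31/255≈0.1216, B'=46/255≈0.1804
K = 1 - max(R',G',B') = 1 - 137/255 = 118/255 = 0.46274… → 0.46
(1-R'-K)/(1-K) simplifies to (max-R)/max with max = 137:
C = (137-137)/137 = 0/137 = 0 → 0.00
M = (137-31)/137 = 106/137 = 0.77372… → 0.77
Y = (137-46)/137 = 91/137 = 0.66423… → 0.66
= CMYK(0.00, 0.77, 0.66, 0.46)


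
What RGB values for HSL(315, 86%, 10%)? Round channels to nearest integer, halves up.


H=315°, S=0.86, L=0.10
C = (1-|2L-1|)×S = (1-|-0.80|)×0.86 = 0.172
H' = H/60 = 315/60 ≈ 5.2500; X = C×(1-|H' mod 2 - 1|) = 0.129
m = L - C/2 = 0.10 - 0.086 = 0.014
Sector ⌊H'⌋ = 5 → (R',G',B') = (0.172, 0.0, 0.129)
RGB = ((R'+m)×255, (G'+m)×255, (B'+m)×255) = (47.43, 3.57, 36.465)
Round half up → RGB(47, 4, 36)


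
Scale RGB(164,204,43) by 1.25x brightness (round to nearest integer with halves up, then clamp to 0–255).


Multiply each channel by 1.25, round half up, clamp to [0, 255]
R: 164×1.25 = 205
G: 204×1.25 = 255
B: 43×1.25 = 53.75 → round → 54
= RGB(205, 255, 54)


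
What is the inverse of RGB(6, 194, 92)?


Invert: (255-R, 255-G, 255-B)
R: 255-6 = 249
G: 255-194 = 61
B: 255-92 = 163
= RGB(249, 61, 163)


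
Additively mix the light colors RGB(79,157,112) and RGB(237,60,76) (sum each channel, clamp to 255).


Additive: each channel = min(255, C₁+C₂)
R: 79+237 = 316 → 255
G: 157+60 = 217 → 217
B: 112+76 = 188 → 188
= RGB(255, 217, 188)


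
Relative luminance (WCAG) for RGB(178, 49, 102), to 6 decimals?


Linearize each channel (sRGB transfer function): c = v/255; c_lin = c/12.92 if c ≤ 0.04045, else ((c+0.055)/1.055)^2.4
  R: 178/255 ≈ 0.698039 > 0.04045 → ((0.698039+0.055)/1.055)^2.4 ≈ 0.445201
  G: 49/255 ≈ 0.192157 > 0.04045 → ((0.192157+0.055)/1.055)^2.4 ≈ 0.030713
  B: 102/255 ≈ 0.400000 > 0.04045 → ((0.400000+0.055)/1.055)^2.4 ≈ 0.132868
R_lin = 0.445201, G_lin = 0.030713, B_lin = 0.132868
L = 0.2126×R + 0.7152×G + 0.0722×B
L = 0.2126×0.445201 + 0.7152×0.030713 + 0.0722×0.132868
L ≈ 0.126209


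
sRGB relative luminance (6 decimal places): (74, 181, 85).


Linearize each channel (sRGB transfer function): c = v/255; c_lin = c/12.92 if c ≤ 0.04045, else ((c+0.055)/1.055)^2.4
  R: 74/255 ≈ 0.290196 > 0.04045 → ((0.290196+0.055)/1.055)^2.4 ≈ 0.068478
  G: 181/255 ≈ 0.709804 > 0.04045 → ((0.709804+0.055)/1.055)^2.4 ≈ 0.462077
  B: 85/255 ≈ 0.333333 > 0.04045 → ((0.333333+0.055)/1.055)^2.4 ≈ 0.090842
R_lin = 0.068478, G_lin = 0.462077, B_lin = 0.090842
L = 0.2126×R + 0.7152×G + 0.0722×B
L = 0.2126×0.068478 + 0.7152×0.462077 + 0.0722×0.090842
L ≈ 0.351595


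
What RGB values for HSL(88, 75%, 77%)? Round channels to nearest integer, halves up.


H=88°, S=0.75, L=0.77
C = (1-|2L-1|)×S = (1-|0.54|)×0.75 = 0.345
H' = H/60 = 88/60 ≈ 1.4667; X = C×(1-|H' mod 2 - 1|) = 0.184
m = L - C/2 = 0.77 - 0.1725 = 0.5975
Sector ⌊H'⌋ = 1 → (R',G',B') = (0.184, 0.345, 0.0)
RGB = ((R'+m)×255, (G'+m)×255, (B'+m)×255) = (199.2825, 240.3375, 152.3625)
Round half up → RGB(199, 240, 152)


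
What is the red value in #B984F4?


Color: #B984F4
R = B9 = 185
G = 84 = 132
B = F4 = 244
Red = 185


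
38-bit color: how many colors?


Colors = 2^bits = 2^38
= 274,877,906,944 colors


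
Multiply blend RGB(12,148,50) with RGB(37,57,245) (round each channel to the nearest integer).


Multiply: C = A×B/255, rounded to nearest integer
R: 12×37/255 = 444/255 ≈ 1.741 → 2
G: 148×57/255 = 8436/255 ≈ 33.082 → 33
B: 50×245/255 = 12250/255 ≈ 48.039 → 48
= RGB(2, 33, 48)


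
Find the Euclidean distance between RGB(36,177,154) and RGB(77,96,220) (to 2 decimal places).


d = √[(R₁-R₂)² + (G₁-G₂)² + (B₁-B₂)²]
d = √[(36-77)² + (177-96)² + (154-220)²]
d = √[1681 + 6561 + 4356]
d = √12598
d ≈ 112.24


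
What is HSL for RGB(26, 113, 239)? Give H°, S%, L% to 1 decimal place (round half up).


Normalize: R'=26/255≈0.1020, G'=113/255≈0.4431, B'=239/255≈0.9373
Max=239/255, Min=26/255, Δ=Max-Min=213/255
L = (Max+Min)/2 = (239+26)/510 = 265/510 = 0.51960… → L = 52.0%
L > 0.5 → S = Δ/(2-Max-Min) = 213/(510-239-26) = 213/245 = 0.86938… → S = 86.9%
(the 1/255 factors cancel in S and H, so raw channel differences can be used)
Max is B' → H = 60 × ((R-G)/Δ + 4) = 60 × ((26-113)/213 + 4)
  -87/213 + 4 = -0.4084… + 4 = 3.5915…
  H = 60 × 3.5915… = 215.492…° → H = 215.5°
= HSL(215.5°, 86.9%, 52.0%)


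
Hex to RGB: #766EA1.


76 → 118 (R)
6E → 110 (G)
A1 → 161 (B)
= RGB(118, 110, 161)


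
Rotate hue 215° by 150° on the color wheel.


New hue = (H + rotation) mod 360
New hue = (215 + 150) mod 360
= 365 mod 360
= 5°


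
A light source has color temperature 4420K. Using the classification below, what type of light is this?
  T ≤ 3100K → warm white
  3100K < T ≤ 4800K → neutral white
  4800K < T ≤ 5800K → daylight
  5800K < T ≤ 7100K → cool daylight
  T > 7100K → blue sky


Temperature: 4420K
3100K < 4420K ≤ 4800K → neutral white
Classification: neutral white


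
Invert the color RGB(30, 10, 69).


Invert: (255-R, 255-G, 255-B)
R: 255-30 = 225
G: 255-10 = 245
B: 255-69 = 186
= RGB(225, 245, 186)


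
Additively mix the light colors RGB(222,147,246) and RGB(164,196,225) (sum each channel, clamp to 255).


Additive: each channel = min(255, C₁+C₂)
R: 222+164 = 386 → 255
G: 147+196 = 343 → 255
B: 246+225 = 471 → 255
= RGB(255, 255, 255)


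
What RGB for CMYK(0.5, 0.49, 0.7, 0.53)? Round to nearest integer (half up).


R = 255 × (1-C) × (1-K) = 255 × 0.50 × 0.47 = 59.925 → 60
G = 255 × (1-M) × (1-K) = 255 × 0.51 × 0.47 = 61.1235 → 61
B = 255 × (1-Y) × (1-K) = 255 × 0.30 × 0.47 = 35.955 → 36
= RGB(60, 61, 36)


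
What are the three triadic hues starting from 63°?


Triadic: equally spaced at 120° intervals
H1 = 63°
H2 = (63 + 120) mod 360 = 183°
H3 = (63 + 240) mod 360 = 303°
Triadic = 63°, 183°, 303°
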